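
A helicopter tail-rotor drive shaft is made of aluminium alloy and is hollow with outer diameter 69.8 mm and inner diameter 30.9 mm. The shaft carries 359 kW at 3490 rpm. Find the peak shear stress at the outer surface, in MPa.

15.3 MPa

ω = 2π·3490/60 = 365.5 rad/s, so T = P/ω = 359×10³ / 365.5 = 982.3 N·m.
J = π(d_o⁴ − d_i⁴)/32 = π(0.0698⁴ − 0.0309⁴)/32 = 2.241×10^-6 m⁴.
τ_max = T·r/J = 982.3 × 0.0349 / 2.241×10^-6 = 1.530×10^7 Pa.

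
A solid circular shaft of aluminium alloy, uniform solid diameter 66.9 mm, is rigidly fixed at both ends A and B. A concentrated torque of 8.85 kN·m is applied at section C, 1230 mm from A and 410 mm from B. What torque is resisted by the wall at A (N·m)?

With uniform GJ and both ends fixed, compatibility θ_AC = θ_CB gives T_A·a = T_B·b, together with T_A + T_B = T₀.
T_A = T₀·b/(a+b) = 8850·410/1640 = 2212 N·m; T_B = 6638 N·m.

2210 N·m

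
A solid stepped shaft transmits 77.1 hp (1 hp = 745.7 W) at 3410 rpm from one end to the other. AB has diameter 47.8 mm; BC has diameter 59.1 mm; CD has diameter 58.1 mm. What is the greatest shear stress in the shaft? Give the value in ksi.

1.09 ksi

ω = 2π·3410/60 = 357.1 rad/s, so T = P/ω = 77.1×745.7 / 357.1 = 161.0 N·m.
Under the same torque, τ_max = 16T/(πd³) is largest where d is smallest — segment AB (d = 47.8 mm).
τ_max = 16·161.0/(π·(0.0478)³) = 7.508×10^6 Pa.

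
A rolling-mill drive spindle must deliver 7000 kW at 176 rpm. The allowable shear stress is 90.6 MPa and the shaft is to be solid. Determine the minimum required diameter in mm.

277 mm

ω = 2π·176/60 = 18.43 rad/s, so T = P/ω = 7000×10³ / 18.43 = 379800 N·m.
For a solid shaft τ_max = 16T/(πd³), so d = (16T/(π τ_allow))^(1/3) = (16·379800/(π·9.06×10^7))^(1/3) = 0.2774 m.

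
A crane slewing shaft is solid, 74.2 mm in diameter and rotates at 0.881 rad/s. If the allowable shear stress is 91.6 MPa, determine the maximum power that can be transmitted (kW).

6.47 kW

J = πd⁴/32 = π(0.0742)⁴/32 = 2.976×10^-6 m⁴.
T_max = τ_allow·J/r = 9.16×10^7 × 2.976×10^-6 / 0.0371 = 7347 N·m.
ω = 0.881 rad/s, so P_max = T_max·ω = 6473 W.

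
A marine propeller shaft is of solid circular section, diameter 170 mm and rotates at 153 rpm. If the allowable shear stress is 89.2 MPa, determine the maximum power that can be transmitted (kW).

1380 kW

J = πd⁴/32 = π(0.170)⁴/32 = 8.200×10^-5 m⁴.
T_max = τ_allow·J/r = 8.92×10^7 × 8.200×10^-5 / 0.0850 = 86050 N·m.
ω = 2π·153/60 = 16.02 rad/s, so P_max = T_max·ω = 1.379×10^6 W.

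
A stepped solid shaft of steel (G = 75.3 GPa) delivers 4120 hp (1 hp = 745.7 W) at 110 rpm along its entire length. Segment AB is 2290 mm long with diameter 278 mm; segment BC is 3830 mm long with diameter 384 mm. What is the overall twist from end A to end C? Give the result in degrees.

ω = 2π·110/60 = 11.52 rad/s, so T = P/ω = 4120×745.7 / 11.52 = 266700 N·m.
J_AB = π(0.278)⁴/32 = 5.86×10^-4 m⁴; J_BC = π(0.384)⁴/32 = 2.13×10^-3 m⁴.
θ = (T/G)·Σ L_i/J_i = (266700/75.3×10⁹)·(2.29/5.86×10^-4 + 3.83/2.13×10^-3) = 0.02019 rad.

1.16°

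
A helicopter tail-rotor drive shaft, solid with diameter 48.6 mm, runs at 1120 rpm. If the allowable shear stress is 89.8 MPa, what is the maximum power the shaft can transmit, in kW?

237 kW

J = πd⁴/32 = π(0.0486)⁴/32 = 5.477×10^-7 m⁴.
T_max = τ_allow·J/r = 8.98×10^7 × 5.477×10^-7 / 0.0243 = 2024 N·m.
ω = 2π·1120/60 = 117.3 rad/s, so P_max = T_max·ω = 2.374×10^5 W.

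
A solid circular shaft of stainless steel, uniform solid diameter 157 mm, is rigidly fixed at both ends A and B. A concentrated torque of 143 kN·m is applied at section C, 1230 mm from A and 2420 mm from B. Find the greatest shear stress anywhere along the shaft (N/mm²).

With uniform GJ and both ends fixed, compatibility θ_AC = θ_CB gives T_A·a = T_B·b, together with T_A + T_B = T₀.
T_A = T₀·b/(a+b) = 143000·2420/3650 = 94810 N·m; T_B = 48190 N·m.
τ in each portion: τ_AC = 1.25×10^8 Pa, τ_CB = 6.34×10^7 Pa; maximum is in AC.
τ_max = T_AC·r/J = 94810·0.0785/5.96×10^-5 = 1.248×10^8 Pa.

125 N/mm²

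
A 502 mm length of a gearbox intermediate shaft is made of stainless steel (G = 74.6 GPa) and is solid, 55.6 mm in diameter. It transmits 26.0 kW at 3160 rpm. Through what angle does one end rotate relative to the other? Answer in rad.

ω = 2π·3160/60 = 330.9 rad/s, so T = P/ω = 26.0×10³ / 330.9 = 78.57 N·m.
J = πd⁴/32 = π(0.0556)⁴/32 = 9.382×10^-7 m⁴.
θ = T·L/(G·J) = 78.57 × 0.502 / (74.6×10⁹ × 9.382×10^-7) = 5.635×10^-4 rad.

5.64e-4 rad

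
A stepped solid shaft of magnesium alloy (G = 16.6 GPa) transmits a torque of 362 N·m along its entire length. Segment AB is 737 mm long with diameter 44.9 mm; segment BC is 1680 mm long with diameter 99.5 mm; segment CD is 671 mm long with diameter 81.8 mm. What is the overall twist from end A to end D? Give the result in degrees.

J_AB = π(0.0449)⁴/32 = 3.99×10^-7 m⁴; J_BC = π(0.0995)⁴/32 = 9.62×10^-6 m⁴; J_CD = π(0.0818)⁴/32 = 4.40×10^-6 m⁴.
θ = (T/G)·Σ L_i/J_i = (362.0/16.6×10⁹)·(0.737/3.99×10^-7 + 1.68/9.62×10^-6 + 0.671/4.40×10^-6) = 0.04742 rad.

2.72°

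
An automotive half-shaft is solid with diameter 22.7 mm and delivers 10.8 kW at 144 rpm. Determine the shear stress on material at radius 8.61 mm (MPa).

237 MPa

ω = 2π·144/60 = 15.08 rad/s, so T = P/ω = 10.8×10³ / 15.08 = 716.2 N·m.
J = πd⁴/32 = π(0.0227)⁴/32 = 2.607×10^-8 m⁴.
Shear stress varies linearly with radius: τ = T·r/J = 716.2 × 0.00861 / 2.607×10^-8 = 2.366×10^8 Pa.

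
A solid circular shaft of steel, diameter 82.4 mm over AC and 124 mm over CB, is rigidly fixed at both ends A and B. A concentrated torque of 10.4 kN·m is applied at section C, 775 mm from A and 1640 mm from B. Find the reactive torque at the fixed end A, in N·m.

3040 N·m

Compatibility: T_A·a/J_AC = T_B·b/J_CB with T_A + T_B = T₀.
J_AC = 4.53×10^-6 m⁴, J_CB = 2.32×10^-5 m⁴, so T_A = T₀·(J_AC/a)/((J_AC/a)+(J_CB/b)) = 3038 N·m, T_B = 7362 N·m.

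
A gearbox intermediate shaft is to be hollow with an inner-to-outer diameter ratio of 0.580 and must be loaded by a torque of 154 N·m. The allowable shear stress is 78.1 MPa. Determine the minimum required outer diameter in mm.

22.5 mm

For a hollow shaft with d_i/d_o = 0.580: τ_max = 16T/(π d_o³ (1−k⁴)), so d_o = [16T/(π τ_allow (1−k⁴))]^(1/3) = [16·154.0/(π·7.81×10^7·0.8868)]^(1/3) = 0.02246 m.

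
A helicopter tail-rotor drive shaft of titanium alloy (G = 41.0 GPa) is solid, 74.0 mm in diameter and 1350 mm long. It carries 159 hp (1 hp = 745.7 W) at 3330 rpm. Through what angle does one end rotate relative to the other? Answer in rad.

ω = 2π·3330/60 = 348.7 rad/s, so T = P/ω = 159×745.7 / 348.7 = 340.0 N·m.
J = πd⁴/32 = π(0.0740)⁴/32 = 2.944×10^-6 m⁴.
θ = T·L/(G·J) = 340.0 × 1.35 / (41.0×10⁹ × 2.944×10^-6) = 3.803×10^-3 rad.

0.00380 rad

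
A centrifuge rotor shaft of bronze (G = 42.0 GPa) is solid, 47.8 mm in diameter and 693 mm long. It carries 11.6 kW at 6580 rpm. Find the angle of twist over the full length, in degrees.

0.0311°

ω = 2π·6580/60 = 689.1 rad/s, so T = P/ω = 11.6×10³ / 689.1 = 16.83 N·m.
J = πd⁴/32 = π(0.0478)⁴/32 = 5.125×10^-7 m⁴.
θ = T·L/(G·J) = 16.83 × 0.693 / (42.0×10⁹ × 5.125×10^-7) = 5.420×10^-4 rad.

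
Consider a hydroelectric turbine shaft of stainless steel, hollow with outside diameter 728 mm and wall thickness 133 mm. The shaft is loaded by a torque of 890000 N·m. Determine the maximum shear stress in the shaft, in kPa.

J = π(d_o⁴ − d_i⁴)/32 = π(0.728⁴ − 0.462⁴)/32 = 0.02310 m⁴.
τ_max = T·r/J = 890000 × 0.364 / 0.02310 = 1.402×10^7 Pa.

14000 kPa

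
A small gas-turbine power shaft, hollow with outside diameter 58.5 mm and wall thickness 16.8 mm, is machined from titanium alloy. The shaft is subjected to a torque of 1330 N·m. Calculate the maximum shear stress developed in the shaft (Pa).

3.50e7 Pa

J = π(d_o⁴ − d_i⁴)/32 = π(0.0585⁴ − 0.0249⁴)/32 = 1.112×10^-6 m⁴.
τ_max = T·r/J = 1330 × 0.0293 / 1.112×10^-6 = 3.498×10^7 Pa.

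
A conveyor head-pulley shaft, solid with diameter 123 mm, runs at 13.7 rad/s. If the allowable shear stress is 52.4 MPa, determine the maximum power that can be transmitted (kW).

262 kW

J = πd⁴/32 = π(0.123)⁴/32 = 2.247×10^-5 m⁴.
T_max = τ_allow·J/r = 5.24×10^7 × 2.247×10^-5 / 0.0615 = 19150 N·m.
ω = 13.7 rad/s, so P_max = T_max·ω = 2.623×10^5 W.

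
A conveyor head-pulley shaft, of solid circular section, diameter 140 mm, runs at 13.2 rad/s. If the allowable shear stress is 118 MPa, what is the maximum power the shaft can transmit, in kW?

J = πd⁴/32 = π(0.140)⁴/32 = 3.771×10^-5 m⁴.
T_max = τ_allow·J/r = 1.18×10^8 × 3.771×10^-5 / 0.0700 = 63580 N·m.
ω = 13.2 rad/s, so P_max = T_max·ω = 8.392×10^5 W.

839 kW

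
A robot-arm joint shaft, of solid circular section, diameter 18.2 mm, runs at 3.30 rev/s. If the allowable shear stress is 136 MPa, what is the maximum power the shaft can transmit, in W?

3340 W

J = πd⁴/32 = π(0.0182)⁴/32 = 1.077×10^-8 m⁴.
T_max = τ_allow·J/r = 1.36×10^8 × 1.077×10^-8 / 0.00910 = 161.0 N·m.
ω = 2π·3.30 = 20.73 rad/s, so P_max = T_max·ω = 3338 W.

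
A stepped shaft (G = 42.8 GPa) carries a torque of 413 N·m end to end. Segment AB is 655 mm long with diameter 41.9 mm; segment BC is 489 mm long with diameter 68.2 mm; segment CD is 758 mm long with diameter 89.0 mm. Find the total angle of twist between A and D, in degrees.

J_AB = π(0.0419)⁴/32 = 3.03×10^-7 m⁴; J_BC = π(0.0682)⁴/32 = 2.12×10^-6 m⁴; J_CD = π(0.0890)⁴/32 = 6.16×10^-6 m⁴.
θ = (T/G)·Σ L_i/J_i = (413.0/42.8×10⁹)·(0.655/3.03×10^-7 + 0.489/2.12×10^-6 + 0.758/6.16×10^-6) = 0.02430 rad.

1.39°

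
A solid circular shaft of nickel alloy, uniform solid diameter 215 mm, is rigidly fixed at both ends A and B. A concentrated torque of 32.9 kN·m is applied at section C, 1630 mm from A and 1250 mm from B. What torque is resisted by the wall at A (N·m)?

14300 N·m

With uniform GJ and both ends fixed, compatibility θ_AC = θ_CB gives T_A·a = T_B·b, together with T_A + T_B = T₀.
T_A = T₀·b/(a+b) = 32900·1250/2880 = 14280 N·m; T_B = 18620 N·m.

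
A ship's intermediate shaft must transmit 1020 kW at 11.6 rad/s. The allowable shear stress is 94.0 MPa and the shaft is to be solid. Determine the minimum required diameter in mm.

ω = 11.6 rad/s, so T = P/ω = 1020×10³ / 11.60 = 87930 N·m.
For a solid shaft τ_max = 16T/(πd³), so d = (16T/(π τ_allow))^(1/3) = (16·87930/(π·9.40×10^7))^(1/3) = 0.1683 m.

168 mm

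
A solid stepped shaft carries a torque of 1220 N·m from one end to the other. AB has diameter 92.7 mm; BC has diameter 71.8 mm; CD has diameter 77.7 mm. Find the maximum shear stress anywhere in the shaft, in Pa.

1.68e7 Pa

Under the same torque, τ_max = 16T/(πd³) is largest where d is smallest — segment BC (d = 71.8 mm).
τ_max = 16·1220/(π·(0.0718)³) = 1.679×10^7 Pa.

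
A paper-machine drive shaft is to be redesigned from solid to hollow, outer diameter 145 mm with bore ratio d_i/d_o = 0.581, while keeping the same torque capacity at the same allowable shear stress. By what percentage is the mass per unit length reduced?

Equal τ_max and T ⇒ the solid shaft needs d_s³ = d_o³(1−k⁴), so d_s = 145·(1−0.581⁴)^(1/3) = 139.3 mm.
Area ratio A_h/A_s = d_o²(1−k²)/d_s² = (1−k²)/(1−k⁴)^(2/3) = 0.7181.
Mass saving = 1 − 0.7181 = 28.2 %.

28.2 %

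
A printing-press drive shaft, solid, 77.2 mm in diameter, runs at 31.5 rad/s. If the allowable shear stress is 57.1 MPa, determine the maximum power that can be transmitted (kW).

J = πd⁴/32 = π(0.0772)⁴/32 = 3.487×10^-6 m⁴.
T_max = τ_allow·J/r = 5.71×10^7 × 3.487×10^-6 / 0.0386 = 5158 N·m.
ω = 31.5 rad/s, so P_max = T_max·ω = 1.625×10^5 W.

162 kW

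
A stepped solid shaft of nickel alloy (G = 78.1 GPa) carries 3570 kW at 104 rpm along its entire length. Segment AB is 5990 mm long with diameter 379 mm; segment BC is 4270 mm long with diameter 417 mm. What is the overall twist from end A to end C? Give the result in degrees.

1.06°

ω = 2π·104/60 = 10.89 rad/s, so T = P/ω = 3570×10³ / 10.89 = 327800 N·m.
J_AB = π(0.379)⁴/32 = 2.03×10^-3 m⁴; J_BC = π(0.417)⁴/32 = 2.97×10^-3 m⁴.
θ = (T/G)·Σ L_i/J_i = (327800/78.1×10⁹)·(5.99/2.03×10^-3 + 4.27/2.97×10^-3) = 0.01845 rad.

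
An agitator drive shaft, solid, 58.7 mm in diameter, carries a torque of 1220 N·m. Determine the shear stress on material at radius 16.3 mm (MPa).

J = πd⁴/32 = π(0.0587)⁴/32 = 1.166×10^-6 m⁴.
Shear stress varies linearly with radius: τ = T·r/J = 1220 × 0.0163 / 1.166×10^-6 = 1.706×10^7 Pa.

17.1 MPa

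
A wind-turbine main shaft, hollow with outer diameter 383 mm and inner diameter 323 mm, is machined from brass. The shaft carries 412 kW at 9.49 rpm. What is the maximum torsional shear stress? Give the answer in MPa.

ω = 2π·9.49/60 = 0.9938 rad/s, so T = P/ω = 412×10³ / 0.9938 = 414600 N·m.
J = π(d_o⁴ − d_i⁴)/32 = π(0.383⁴ − 0.323⁴)/32 = 1.044×10^-3 m⁴.
τ_max = T·r/J = 414600 × 0.192 / 1.044×10^-3 = 7.605×10^7 Pa.

76.1 MPa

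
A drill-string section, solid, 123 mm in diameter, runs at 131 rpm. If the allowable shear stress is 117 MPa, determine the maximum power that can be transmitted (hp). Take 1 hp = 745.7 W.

786 hp

J = πd⁴/32 = π(0.123)⁴/32 = 2.247×10^-5 m⁴.
T_max = τ_allow·J/r = 1.17×10^8 × 2.247×10^-5 / 0.0615 = 42750 N·m.
ω = 2π·131/60 = 13.72 rad/s, so P_max = T_max·ω = 5.865×10^5 W.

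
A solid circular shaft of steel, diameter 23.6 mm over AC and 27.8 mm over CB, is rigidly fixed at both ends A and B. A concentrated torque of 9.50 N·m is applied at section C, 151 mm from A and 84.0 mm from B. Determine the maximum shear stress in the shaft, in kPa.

Compatibility: T_A·a/J_AC = T_B·b/J_CB with T_A + T_B = T₀.
J_AC = 3.05×10^-8 m⁴, J_CB = 5.86×10^-8 m⁴, so T_A = T₀·(J_AC/a)/((J_AC/a)+(J_CB/b)) = 2.129 N·m, T_B = 7.371 N·m.
τ in each portion: τ_AC = 8.25×10^5 Pa, τ_CB = 1.75×10^6 Pa; maximum is in CB.
τ_max = T_CB·r/J = 7.371·0.0139/5.86×10^-8 = 1.747×10^6 Pa.

1750 kPa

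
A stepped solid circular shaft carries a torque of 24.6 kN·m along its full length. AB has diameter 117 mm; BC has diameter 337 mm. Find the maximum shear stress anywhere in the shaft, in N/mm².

78.2 N/mm²

Under the same torque, τ_max = 16T/(πd³) is largest where d is smallest — segment AB (d = 117 mm).
τ_max = 16·24600/(π·(0.117)³) = 7.823×10^7 Pa.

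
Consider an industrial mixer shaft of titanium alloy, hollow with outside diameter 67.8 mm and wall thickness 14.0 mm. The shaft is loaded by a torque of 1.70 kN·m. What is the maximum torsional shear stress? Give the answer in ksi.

J = π(d_o⁴ − d_i⁴)/32 = π(0.0678⁴ − 0.0398⁴)/32 = 1.828×10^-6 m⁴.
τ_max = T·r/J = 1700 × 0.0339 / 1.828×10^-6 = 3.152×10^7 Pa.

4.57 ksi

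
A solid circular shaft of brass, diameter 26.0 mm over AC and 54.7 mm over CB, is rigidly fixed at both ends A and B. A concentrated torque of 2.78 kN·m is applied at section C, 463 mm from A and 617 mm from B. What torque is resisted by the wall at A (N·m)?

177 N·m

Compatibility: T_A·a/J_AC = T_B·b/J_CB with T_A + T_B = T₀.
J_AC = 4.49×10^-8 m⁴, J_CB = 8.79×10^-7 m⁴, so T_A = T₀·(J_AC/a)/((J_AC/a)+(J_CB/b)) = 177.1 N·m, T_B = 2603 N·m.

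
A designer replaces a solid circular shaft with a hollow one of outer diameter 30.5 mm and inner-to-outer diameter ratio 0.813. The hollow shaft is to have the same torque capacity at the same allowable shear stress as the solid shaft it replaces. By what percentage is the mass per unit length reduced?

Equal τ_max and T ⇒ the solid shaft needs d_s³ = d_o³(1−k⁴), so d_s = 30.5·(1−0.813⁴)^(1/3) = 25.19 mm.
Area ratio A_h/A_s = d_o²(1−k²)/d_s² = (1−k²)/(1−k⁴)^(2/3) = 0.4972.
Mass saving = 1 − 0.4972 = 50.3 %.

50.3 %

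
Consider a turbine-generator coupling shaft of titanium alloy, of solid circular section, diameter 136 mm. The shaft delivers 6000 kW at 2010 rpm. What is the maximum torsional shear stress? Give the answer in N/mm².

ω = 2π·2010/60 = 210.5 rad/s, so T = P/ω = 6000×10³ / 210.5 = 28510 N·m.
J = πd⁴/32 = π(0.136)⁴/32 = 3.359×10^-5 m⁴.
τ_max = T·r/J = 28510 × 0.0680 / 3.359×10^-5 = 5.771×10^7 Pa.

57.7 N/mm²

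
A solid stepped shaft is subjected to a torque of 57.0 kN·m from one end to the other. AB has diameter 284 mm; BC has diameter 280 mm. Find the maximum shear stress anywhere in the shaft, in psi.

1920 psi

Under the same torque, τ_max = 16T/(πd³) is largest where d is smallest — segment BC (d = 280 mm).
τ_max = 16·57000/(π·(0.280)³) = 1.322×10^7 Pa.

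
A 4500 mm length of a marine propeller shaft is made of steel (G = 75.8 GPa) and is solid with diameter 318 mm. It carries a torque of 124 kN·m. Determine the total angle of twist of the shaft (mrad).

J = πd⁴/32 = π(0.318)⁴/32 = 1.004×10^-3 m⁴.
θ = T·L/(G·J) = 124000 × 4.50 / (75.8×10⁹ × 1.004×10^-3) = 7.333×10^-3 rad.

7.33 mrad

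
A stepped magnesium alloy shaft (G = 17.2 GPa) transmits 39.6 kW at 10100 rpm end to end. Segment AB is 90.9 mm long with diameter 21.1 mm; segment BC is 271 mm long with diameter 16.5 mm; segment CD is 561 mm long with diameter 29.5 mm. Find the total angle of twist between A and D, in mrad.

ω = 2π·10100/60 = 1058 rad/s, so T = P/ω = 39.6×10³ / 1058 = 37.44 N·m.
J_AB = π(0.0211)⁴/32 = 1.95×10^-8 m⁴; J_BC = π(0.0165)⁴/32 = 7.28×10^-9 m⁴; J_CD = π(0.0295)⁴/32 = 7.44×10^-8 m⁴.
θ = (T/G)·Σ L_i/J_i = (37.44/17.2×10⁹)·(0.0909/1.95×10^-8 + 0.271/7.28×10^-9 + 0.561/7.44×10^-8) = 0.1077 rad.

108 mrad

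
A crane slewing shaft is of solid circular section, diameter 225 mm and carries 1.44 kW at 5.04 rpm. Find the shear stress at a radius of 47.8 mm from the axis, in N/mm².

ω = 2π·5.04/60 = 0.5278 rad/s, so T = P/ω = 1.44×10³ / 0.5278 = 2728 N·m.
J = πd⁴/32 = π(0.225)⁴/32 = 2.516×10^-4 m⁴.
Shear stress varies linearly with radius: τ = T·r/J = 2728 × 0.0478 / 2.516×10^-4 = 5.183×10^5 Pa.

0.518 N/mm²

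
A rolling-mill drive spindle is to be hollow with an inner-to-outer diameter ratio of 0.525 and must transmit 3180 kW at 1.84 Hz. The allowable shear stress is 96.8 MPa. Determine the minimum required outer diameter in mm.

250 mm

ω = 2π·1.84 = 11.56 rad/s, so T = P/ω = 3180×10³ / 11.56 = 275100 N·m.
For a hollow shaft with d_i/d_o = 0.525: τ_max = 16T/(π d_o³ (1−k⁴)), so d_o = [16T/(π τ_allow (1−k⁴))]^(1/3) = [16·275100/(π·9.68×10^7·0.9240)]^(1/3) = 0.2502 m.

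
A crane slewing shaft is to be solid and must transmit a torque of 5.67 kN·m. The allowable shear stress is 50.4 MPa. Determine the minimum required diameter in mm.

83.1 mm

For a solid shaft τ_max = 16T/(πd³), so d = (16T/(π τ_allow))^(1/3) = (16·5670/(π·5.04×10^7))^(1/3) = 0.08306 m.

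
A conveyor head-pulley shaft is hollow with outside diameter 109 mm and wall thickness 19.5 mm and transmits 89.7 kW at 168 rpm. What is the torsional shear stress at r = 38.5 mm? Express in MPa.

ω = 2π·168/60 = 17.59 rad/s, so T = P/ω = 89.7×10³ / 17.59 = 5099 N·m.
J = π(d_o⁴ − d_i⁴)/32 = π(0.109⁴ − 0.0700⁴)/32 = 1.150×10^-5 m⁴.
Shear stress varies linearly with radius: τ = T·r/J = 5099 × 0.0385 / 1.150×10^-5 = 1.707×10^7 Pa.

17.1 MPa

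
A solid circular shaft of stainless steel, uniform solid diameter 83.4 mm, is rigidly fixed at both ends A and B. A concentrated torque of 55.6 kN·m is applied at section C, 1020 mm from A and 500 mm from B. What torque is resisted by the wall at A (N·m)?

With uniform GJ and both ends fixed, compatibility θ_AC = θ_CB gives T_A·a = T_B·b, together with T_A + T_B = T₀.
T_A = T₀·b/(a+b) = 55600·500/1520 = 18290 N·m; T_B = 37310 N·m.

18300 N·m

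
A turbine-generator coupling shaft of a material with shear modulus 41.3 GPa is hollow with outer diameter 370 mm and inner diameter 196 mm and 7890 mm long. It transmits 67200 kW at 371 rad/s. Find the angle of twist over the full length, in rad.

ω = 371 rad/s, so T = P/ω = 67200×10³ / 371.0 = 181100 N·m.
J = π(d_o⁴ − d_i⁴)/32 = π(0.370⁴ − 0.196⁴)/32 = 1.695×10^-3 m⁴.
θ = T·L/(G·J) = 181100 × 7.89 / (41.3×10⁹ × 1.695×10^-3) = 0.02041 rad.

0.0204 rad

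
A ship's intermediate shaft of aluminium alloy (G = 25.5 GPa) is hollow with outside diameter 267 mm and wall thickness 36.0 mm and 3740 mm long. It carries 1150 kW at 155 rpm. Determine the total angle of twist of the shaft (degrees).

1.67°

ω = 2π·155/60 = 16.23 rad/s, so T = P/ω = 1150×10³ / 16.23 = 70850 N·m.
J = π(d_o⁴ − d_i⁴)/32 = π(0.267⁴ − 0.195⁴)/32 = 3.570×10^-4 m⁴.
θ = T·L/(G·J) = 70850 × 3.74 / (25.5×10⁹ × 3.570×10^-4) = 0.02911 rad.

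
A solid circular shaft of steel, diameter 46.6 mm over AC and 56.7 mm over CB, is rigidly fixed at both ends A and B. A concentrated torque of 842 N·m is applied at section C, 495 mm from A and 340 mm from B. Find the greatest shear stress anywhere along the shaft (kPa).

Compatibility: T_A·a/J_AC = T_B·b/J_CB with T_A + T_B = T₀.
J_AC = 4.63×10^-7 m⁴, J_CB = 1.01×10^-6 m⁴, so T_A = T₀·(J_AC/a)/((J_AC/a)+(J_CB/b)) = 200.9 N·m, T_B = 641.1 N·m.
τ in each portion: τ_AC = 1.01×10^7 Pa, τ_CB = 1.79×10^7 Pa; maximum is in CB.
τ_max = T_CB·r/J = 641.1·0.0284/1.01×10^-6 = 1.791×10^7 Pa.

17900 kPa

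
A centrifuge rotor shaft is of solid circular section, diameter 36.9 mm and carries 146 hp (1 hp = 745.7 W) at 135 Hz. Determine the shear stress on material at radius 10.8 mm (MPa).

ω = 2π·135 = 848.2 rad/s, so T = P/ω = 146×745.7 / 848.2 = 128.4 N·m.
J = πd⁴/32 = π(0.0369)⁴/32 = 1.820×10^-7 m⁴.
Shear stress varies linearly with radius: τ = T·r/J = 128.4 × 0.0108 / 1.820×10^-7 = 7.616×10^6 Pa.

7.62 MPa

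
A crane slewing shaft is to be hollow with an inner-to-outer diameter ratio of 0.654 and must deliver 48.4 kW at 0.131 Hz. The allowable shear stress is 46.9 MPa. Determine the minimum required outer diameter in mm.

198 mm

ω = 2π·0.131 = 0.8231 rad/s, so T = P/ω = 48.4×10³ / 0.8231 = 58800 N·m.
For a hollow shaft with d_i/d_o = 0.654: τ_max = 16T/(π d_o³ (1−k⁴)), so d_o = [16T/(π τ_allow (1−k⁴))]^(1/3) = [16·58800/(π·4.69×10^7·0.8171)]^(1/3) = 0.1984 m.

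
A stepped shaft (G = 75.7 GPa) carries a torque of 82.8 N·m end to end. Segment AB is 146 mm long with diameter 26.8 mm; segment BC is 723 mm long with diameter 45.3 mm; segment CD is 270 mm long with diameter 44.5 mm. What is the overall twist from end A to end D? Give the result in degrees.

J_AB = π(0.0268)⁴/32 = 5.06×10^-8 m⁴; J_BC = π(0.0453)⁴/32 = 4.13×10^-7 m⁴; J_CD = π(0.0445)⁴/32 = 3.85×10^-7 m⁴.
θ = (T/G)·Σ L_i/J_i = (82.80/75.7×10⁹)·(0.146/5.06×10^-8 + 0.723/4.13×10^-7 + 0.270/3.85×10^-7) = 5.833×10^-3 rad.

0.334°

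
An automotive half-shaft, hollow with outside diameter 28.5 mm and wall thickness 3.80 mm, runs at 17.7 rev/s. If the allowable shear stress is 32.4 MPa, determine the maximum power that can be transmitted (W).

J = π(d_o⁴ − d_i⁴)/32 = π(0.0285⁴ − 0.0209⁴)/32 = 4.604×10^-8 m⁴.
T_max = τ_allow·J/r = 3.24×10^7 × 4.604×10^-8 / 0.0143 = 104.7 N·m.
ω = 2π·17.7 = 111.2 rad/s, so P_max = T_max·ω = 1.164×10^4 W.

11600 W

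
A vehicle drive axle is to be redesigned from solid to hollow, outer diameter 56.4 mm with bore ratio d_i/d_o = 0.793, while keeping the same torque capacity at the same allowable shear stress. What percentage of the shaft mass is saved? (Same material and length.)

Equal τ_max and T ⇒ the solid shaft needs d_s³ = d_o³(1−k⁴), so d_s = 56.4·(1−0.793⁴)^(1/3) = 47.69 mm.
Area ratio A_h/A_s = d_o²(1−k²)/d_s² = (1−k²)/(1−k⁴)^(2/3) = 0.5191.
Mass saving = 1 − 0.5191 = 48.1 %.

48.1 %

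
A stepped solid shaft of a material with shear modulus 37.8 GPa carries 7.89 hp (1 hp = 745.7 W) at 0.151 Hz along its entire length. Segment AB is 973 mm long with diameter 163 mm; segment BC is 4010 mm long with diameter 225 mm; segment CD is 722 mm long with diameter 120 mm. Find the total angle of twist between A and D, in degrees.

0.615°

ω = 2π·0.151 = 0.9488 rad/s, so T = P/ω = 7.89×745.7 / 0.9488 = 6201 N·m.
J_AB = π(0.163)⁴/32 = 6.93×10^-5 m⁴; J_BC = π(0.225)⁴/32 = 2.52×10^-4 m⁴; J_CD = π(0.120)⁴/32 = 2.04×10^-5 m⁴.
θ = (T/G)·Σ L_i/J_i = (6201/37.8×10⁹)·(0.973/6.93×10^-5 + 4.01/2.52×10^-4 + 0.722/2.04×10^-5) = 0.01074 rad.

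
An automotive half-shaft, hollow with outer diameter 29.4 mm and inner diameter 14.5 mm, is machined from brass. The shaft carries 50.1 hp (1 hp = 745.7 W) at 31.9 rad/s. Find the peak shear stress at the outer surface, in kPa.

249000 kPa

ω = 31.9 rad/s, so T = P/ω = 50.1×745.7 / 31.90 = 1171 N·m.
J = π(d_o⁴ − d_i⁴)/32 = π(0.0294⁴ − 0.0145⁴)/32 = 6.901×10^-8 m⁴.
τ_max = T·r/J = 1171 × 0.0147 / 6.901×10^-8 = 2.495×10^8 Pa.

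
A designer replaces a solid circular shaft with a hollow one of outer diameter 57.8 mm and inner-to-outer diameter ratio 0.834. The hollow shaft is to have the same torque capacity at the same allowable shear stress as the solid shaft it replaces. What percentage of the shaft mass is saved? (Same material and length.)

52.7 %

Equal τ_max and T ⇒ the solid shaft needs d_s³ = d_o³(1−k⁴), so d_s = 57.8·(1−0.834⁴)^(1/3) = 46.37 mm.
Area ratio A_h/A_s = d_o²(1−k²)/d_s² = (1−k²)/(1−k⁴)^(2/3) = 0.4731.
Mass saving = 1 − 0.4731 = 52.7 %.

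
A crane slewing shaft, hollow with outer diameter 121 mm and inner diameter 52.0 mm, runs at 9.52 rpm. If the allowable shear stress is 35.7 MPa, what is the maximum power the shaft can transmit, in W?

J = π(d_o⁴ − d_i⁴)/32 = π(0.121⁴ − 0.0520⁴)/32 = 2.033×10^-5 m⁴.
T_max = τ_allow·J/r = 3.57×10^7 × 2.033×10^-5 / 0.0605 = 11990 N·m.
ω = 2π·9.52/60 = 0.9969 rad/s, so P_max = T_max·ω = 1.196×10^4 W.

12000 W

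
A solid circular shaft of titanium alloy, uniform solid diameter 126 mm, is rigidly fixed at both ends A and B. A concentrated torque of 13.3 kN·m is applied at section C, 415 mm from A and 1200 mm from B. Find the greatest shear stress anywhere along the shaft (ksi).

3.65 ksi

With uniform GJ and both ends fixed, compatibility θ_AC = θ_CB gives T_A·a = T_B·b, together with T_A + T_B = T₀.
T_A = T₀·b/(a+b) = 13300·1200/1615 = 9882 N·m; T_B = 3418 N·m.
τ in each portion: τ_AC = 2.52×10^7 Pa, τ_CB = 8.70×10^6 Pa; maximum is in AC.
τ_max = T_AC·r/J = 9882·0.0630/2.47×10^-5 = 2.516×10^7 Pa.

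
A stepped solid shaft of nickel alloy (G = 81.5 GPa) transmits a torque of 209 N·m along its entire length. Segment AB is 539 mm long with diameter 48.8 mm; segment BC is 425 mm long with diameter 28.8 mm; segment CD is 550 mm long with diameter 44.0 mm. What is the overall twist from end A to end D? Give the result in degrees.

1.29°

J_AB = π(0.0488)⁴/32 = 5.57×10^-7 m⁴; J_BC = π(0.0288)⁴/32 = 6.75×10^-8 m⁴; J_CD = π(0.0440)⁴/32 = 3.68×10^-7 m⁴.
θ = (T/G)·Σ L_i/J_i = (209.0/81.5×10⁹)·(0.539/5.57×10^-7 + 0.425/6.75×10^-8 + 0.550/3.68×10^-7) = 0.02245 rad.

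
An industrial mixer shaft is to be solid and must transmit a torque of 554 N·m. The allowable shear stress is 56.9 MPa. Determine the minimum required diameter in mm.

For a solid shaft τ_max = 16T/(πd³), so d = (16T/(π τ_allow))^(1/3) = (16·554.0/(π·5.69×10^7))^(1/3) = 0.03674 m.

36.7 mm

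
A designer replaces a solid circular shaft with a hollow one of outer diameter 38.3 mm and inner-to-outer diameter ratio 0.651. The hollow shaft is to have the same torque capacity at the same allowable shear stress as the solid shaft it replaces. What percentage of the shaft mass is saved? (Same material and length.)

34.3 %

Equal τ_max and T ⇒ the solid shaft needs d_s³ = d_o³(1−k⁴), so d_s = 38.3·(1−0.651⁴)^(1/3) = 35.85 mm.
Area ratio A_h/A_s = d_o²(1−k²)/d_s² = (1−k²)/(1−k⁴)^(2/3) = 0.6575.
Mass saving = 1 − 0.6575 = 34.3 %.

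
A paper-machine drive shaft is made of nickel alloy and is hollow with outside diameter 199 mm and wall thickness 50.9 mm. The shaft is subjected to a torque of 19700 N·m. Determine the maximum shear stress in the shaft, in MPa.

J = π(d_o⁴ − d_i⁴)/32 = π(0.199⁴ − 0.0972⁴)/32 = 1.452×10^-4 m⁴.
τ_max = T·r/J = 19700 × 0.0995 / 1.452×10^-4 = 1.350×10^7 Pa.

13.5 MPa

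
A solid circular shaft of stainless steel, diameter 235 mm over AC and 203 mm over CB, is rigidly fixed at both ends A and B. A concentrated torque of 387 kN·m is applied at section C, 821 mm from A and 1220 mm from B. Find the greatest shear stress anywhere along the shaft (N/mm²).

110 N/mm²

Compatibility: T_A·a/J_AC = T_B·b/J_CB with T_A + T_B = T₀.
J_AC = 2.99×10^-4 m⁴, J_CB = 1.67×10^-4 m⁴, so T_A = T₀·(J_AC/a)/((J_AC/a)+(J_CB/b)) = 281500 N·m, T_B = 105500 N·m.
τ in each portion: τ_AC = 1.10×10^8 Pa, τ_CB = 6.42×10^7 Pa; maximum is in AC.
τ_max = T_AC·r/J = 281500·0.117/2.99×10^-4 = 1.105×10^8 Pa.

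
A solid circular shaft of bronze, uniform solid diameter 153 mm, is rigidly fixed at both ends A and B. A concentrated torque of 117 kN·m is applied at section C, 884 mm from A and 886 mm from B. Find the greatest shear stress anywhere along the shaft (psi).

With uniform GJ and both ends fixed, compatibility θ_AC = θ_CB gives T_A·a = T_B·b, together with T_A + T_B = T₀.
T_A = T₀·b/(a+b) = 117000·886/1770 = 58570 N·m; T_B = 58430 N·m.
τ in each portion: τ_AC = 8.33×10^7 Pa, τ_CB = 8.31×10^7 Pa; maximum is in AC.
τ_max = T_AC·r/J = 58570·0.0765/5.38×10^-5 = 8.328×10^7 Pa.

12100 psi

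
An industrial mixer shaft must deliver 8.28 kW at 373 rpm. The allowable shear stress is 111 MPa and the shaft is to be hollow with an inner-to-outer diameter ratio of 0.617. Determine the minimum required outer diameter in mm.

ω = 2π·373/60 = 39.06 rad/s, so T = P/ω = 8.28×10³ / 39.06 = 212.0 N·m.
For a hollow shaft with d_i/d_o = 0.617: τ_max = 16T/(π d_o³ (1−k⁴)), so d_o = [16T/(π τ_allow (1−k⁴))]^(1/3) = [16·212.0/(π·1.11×10^8·0.8551)]^(1/3) = 0.02249 m.

22.5 mm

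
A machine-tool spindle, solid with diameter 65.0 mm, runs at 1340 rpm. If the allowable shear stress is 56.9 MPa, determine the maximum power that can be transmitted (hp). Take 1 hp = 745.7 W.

J = πd⁴/32 = π(0.0650)⁴/32 = 1.752×10^-6 m⁴.
T_max = τ_allow·J/r = 5.69×10^7 × 1.752×10^-6 / 0.0325 = 3068 N·m.
ω = 2π·1340/60 = 140.3 rad/s, so P_max = T_max·ω = 4.305×10^5 W.

577 hp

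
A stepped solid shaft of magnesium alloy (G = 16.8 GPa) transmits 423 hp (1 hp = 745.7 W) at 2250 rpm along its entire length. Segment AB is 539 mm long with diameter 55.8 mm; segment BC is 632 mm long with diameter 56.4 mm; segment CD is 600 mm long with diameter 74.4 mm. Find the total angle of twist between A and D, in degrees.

6.40°

ω = 2π·2250/60 = 235.6 rad/s, so T = P/ω = 423×745.7 / 235.6 = 1339 N·m.
J_AB = π(0.0558)⁴/32 = 9.52×10^-7 m⁴; J_BC = π(0.0564)⁴/32 = 9.93×10^-7 m⁴; J_CD = π(0.0744)⁴/32 = 3.01×10^-6 m⁴.
θ = (T/G)·Σ L_i/J_i = (1339/16.8×10⁹)·(0.539/9.52×10^-7 + 0.632/9.93×10^-7 + 0.600/3.01×10^-6) = 0.1117 rad.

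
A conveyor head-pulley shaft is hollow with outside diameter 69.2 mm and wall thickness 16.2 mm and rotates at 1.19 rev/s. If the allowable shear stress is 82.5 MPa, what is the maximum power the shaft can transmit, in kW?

J = π(d_o⁴ − d_i⁴)/32 = π(0.0692⁴ − 0.0368⁴)/32 = 2.071×10^-6 m⁴.
T_max = τ_allow·J/r = 8.25×10^7 × 2.071×10^-6 / 0.0346 = 4939 N·m.
ω = 2π·1.19 = 7.477 rad/s, so P_max = T_max·ω = 3.693×10^4 W.

36.9 kW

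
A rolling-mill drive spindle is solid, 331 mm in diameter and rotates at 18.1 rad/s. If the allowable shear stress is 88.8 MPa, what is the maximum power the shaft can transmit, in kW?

J = πd⁴/32 = π(0.331)⁴/32 = 1.178×10^-3 m⁴.
T_max = τ_allow·J/r = 8.88×10^7 × 1.178×10^-3 / 0.166 = 632300 N·m.
ω = 18.1 rad/s, so P_max = T_max·ω = 1.144×10^7 W.

11400 kW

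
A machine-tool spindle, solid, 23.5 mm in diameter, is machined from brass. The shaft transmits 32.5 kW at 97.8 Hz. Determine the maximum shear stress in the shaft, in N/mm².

ω = 2π·97.8 = 614.5 rad/s, so T = P/ω = 32.5×10³ / 614.5 = 52.89 N·m.
J = πd⁴/32 = π(0.0235)⁴/32 = 2.994×10^-8 m⁴.
τ_max = T·r/J = 52.89 × 0.0118 / 2.994×10^-8 = 2.076×10^7 Pa.

20.8 N/mm²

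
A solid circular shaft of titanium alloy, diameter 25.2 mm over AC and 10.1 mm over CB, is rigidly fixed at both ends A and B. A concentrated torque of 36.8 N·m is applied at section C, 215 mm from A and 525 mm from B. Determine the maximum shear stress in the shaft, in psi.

1680 psi

Compatibility: T_A·a/J_AC = T_B·b/J_CB with T_A + T_B = T₀.
J_AC = 3.96×10^-8 m⁴, J_CB = 1.02×10^-9 m⁴, so T_A = T₀·(J_AC/a)/((J_AC/a)+(J_CB/b)) = 36.42 N·m, T_B = 0.3848 N·m.
τ in each portion: τ_AC = 1.16×10^7 Pa, τ_CB = 1.90×10^6 Pa; maximum is in AC.
τ_max = T_AC·r/J = 36.42·0.0126/3.96×10^-8 = 1.159×10^7 Pa.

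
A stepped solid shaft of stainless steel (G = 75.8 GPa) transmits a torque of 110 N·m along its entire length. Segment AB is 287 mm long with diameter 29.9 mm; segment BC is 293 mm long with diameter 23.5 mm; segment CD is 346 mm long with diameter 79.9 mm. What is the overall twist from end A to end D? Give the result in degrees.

1.12°

J_AB = π(0.0299)⁴/32 = 7.85×10^-8 m⁴; J_BC = π(0.0235)⁴/32 = 2.99×10^-8 m⁴; J_CD = π(0.0799)⁴/32 = 4.00×10^-6 m⁴.
θ = (T/G)·Σ L_i/J_i = (110.0/75.8×10⁹)·(0.287/7.85×10^-8 + 0.293/2.99×10^-8 + 0.346/4.00×10^-6) = 0.01963 rad.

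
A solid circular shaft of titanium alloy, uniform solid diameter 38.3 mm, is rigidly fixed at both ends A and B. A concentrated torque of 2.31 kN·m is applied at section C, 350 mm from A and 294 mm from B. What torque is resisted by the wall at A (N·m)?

With uniform GJ and both ends fixed, compatibility θ_AC = θ_CB gives T_A·a = T_B·b, together with T_A + T_B = T₀.
T_A = T₀·b/(a+b) = 2310·294/644.0 = 1055 N·m; T_B = 1255 N·m.

1050 N·m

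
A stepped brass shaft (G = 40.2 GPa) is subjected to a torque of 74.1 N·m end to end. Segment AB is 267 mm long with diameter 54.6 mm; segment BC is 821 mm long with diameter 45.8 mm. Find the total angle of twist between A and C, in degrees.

0.233°

J_AB = π(0.0546)⁴/32 = 8.73×10^-7 m⁴; J_BC = π(0.0458)⁴/32 = 4.32×10^-7 m⁴.
θ = (T/G)·Σ L_i/J_i = (74.10/40.2×10⁹)·(0.267/8.73×10^-7 + 0.821/4.32×10^-7) = 4.067×10^-3 rad.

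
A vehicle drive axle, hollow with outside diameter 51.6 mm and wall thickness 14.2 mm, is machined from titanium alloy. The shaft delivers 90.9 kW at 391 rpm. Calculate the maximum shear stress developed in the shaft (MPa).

85.8 MPa

ω = 2π·391/60 = 40.95 rad/s, so T = P/ω = 90.9×10³ / 40.95 = 2220 N·m.
J = π(d_o⁴ − d_i⁴)/32 = π(0.0516⁴ − 0.0232⁴)/32 = 6.675×10^-7 m⁴.
τ_max = T·r/J = 2220 × 0.0258 / 6.675×10^-7 = 8.580×10^7 Pa.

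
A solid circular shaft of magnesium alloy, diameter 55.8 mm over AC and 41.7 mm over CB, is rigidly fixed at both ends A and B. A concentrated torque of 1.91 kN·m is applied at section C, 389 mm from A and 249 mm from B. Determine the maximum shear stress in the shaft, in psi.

6370 psi

Compatibility: T_A·a/J_AC = T_B·b/J_CB with T_A + T_B = T₀.
J_AC = 9.52×10^-7 m⁴, J_CB = 2.97×10^-7 m⁴, so T_A = T₀·(J_AC/a)/((J_AC/a)+(J_CB/b)) = 1284 N·m, T_B = 625.8 N·m.
τ in each portion: τ_AC = 3.76×10^7 Pa, τ_CB = 4.40×10^7 Pa; maximum is in CB.
τ_max = T_CB·r/J = 625.8·0.0209/2.97×10^-7 = 4.395×10^7 Pa.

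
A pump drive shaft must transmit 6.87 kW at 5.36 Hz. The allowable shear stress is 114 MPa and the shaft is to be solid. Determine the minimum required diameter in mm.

ω = 2π·5.36 = 33.68 rad/s, so T = P/ω = 6.87×10³ / 33.68 = 204.0 N·m.
For a solid shaft τ_max = 16T/(πd³), so d = (16T/(π τ_allow))^(1/3) = (16·204.0/(π·1.14×10^8))^(1/3) = 0.02089 m.

20.9 mm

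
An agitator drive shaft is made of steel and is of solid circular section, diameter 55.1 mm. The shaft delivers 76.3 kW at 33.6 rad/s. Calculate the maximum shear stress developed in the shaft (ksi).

10.0 ksi

ω = 33.6 rad/s, so T = P/ω = 76.3×10³ / 33.60 = 2271 N·m.
J = πd⁴/32 = π(0.0551)⁴/32 = 9.049×10^-7 m⁴.
τ_max = T·r/J = 2271 × 0.0276 / 9.049×10^-7 = 6.914×10^7 Pa.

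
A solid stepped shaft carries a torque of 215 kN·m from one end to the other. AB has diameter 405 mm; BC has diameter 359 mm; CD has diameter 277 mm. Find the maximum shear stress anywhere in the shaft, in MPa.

Under the same torque, τ_max = 16T/(πd³) is largest where d is smallest — segment CD (d = 277 mm).
τ_max = 16·215000/(π·(0.277)³) = 5.152×10^7 Pa.

51.5 MPa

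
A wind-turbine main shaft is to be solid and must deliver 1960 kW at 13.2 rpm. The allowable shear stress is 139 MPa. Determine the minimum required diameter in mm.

373 mm

ω = 2π·13.2/60 = 1.382 rad/s, so T = P/ω = 1960×10³ / 1.382 = 1.418e6 N·m.
For a solid shaft τ_max = 16T/(πd³), so d = (16T/(π τ_allow))^(1/3) = (16·1.418e6/(π·1.39×10^8))^(1/3) = 0.3731 m.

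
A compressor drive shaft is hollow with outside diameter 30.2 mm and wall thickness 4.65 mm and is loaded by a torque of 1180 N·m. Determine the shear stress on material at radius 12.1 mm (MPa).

227 MPa

J = π(d_o⁴ − d_i⁴)/32 = π(0.0302⁴ − 0.0209⁴)/32 = 6.293×10^-8 m⁴.
Shear stress varies linearly with radius: τ = T·r/J = 1180 × 0.0121 / 6.293×10^-8 = 2.269×10^8 Pa.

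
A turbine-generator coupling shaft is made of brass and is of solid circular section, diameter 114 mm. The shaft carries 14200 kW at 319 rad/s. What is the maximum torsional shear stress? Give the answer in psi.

ω = 319 rad/s, so T = P/ω = 14200×10³ / 319.0 = 44510 N·m.
J = πd⁴/32 = π(0.114)⁴/32 = 1.658×10^-5 m⁴.
τ_max = T·r/J = 44510 × 0.0570 / 1.658×10^-5 = 1.530×10^8 Pa.

22200 psi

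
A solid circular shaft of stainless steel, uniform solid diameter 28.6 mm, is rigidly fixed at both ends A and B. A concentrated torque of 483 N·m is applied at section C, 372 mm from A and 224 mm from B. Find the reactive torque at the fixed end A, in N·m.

With uniform GJ and both ends fixed, compatibility θ_AC = θ_CB gives T_A·a = T_B·b, together with T_A + T_B = T₀.
T_A = T₀·b/(a+b) = 483.0·224/596.0 = 181.5 N·m; T_B = 301.5 N·m.

182 N·m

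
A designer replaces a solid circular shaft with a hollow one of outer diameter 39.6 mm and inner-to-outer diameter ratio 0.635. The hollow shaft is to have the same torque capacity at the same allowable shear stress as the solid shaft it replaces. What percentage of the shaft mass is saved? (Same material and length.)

32.8 %

Equal τ_max and T ⇒ the solid shaft needs d_s³ = d_o³(1−k⁴), so d_s = 39.6·(1−0.635⁴)^(1/3) = 37.33 mm.
Area ratio A_h/A_s = d_o²(1−k²)/d_s² = (1−k²)/(1−k⁴)^(2/3) = 0.6717.
Mass saving = 1 − 0.6717 = 32.8 %.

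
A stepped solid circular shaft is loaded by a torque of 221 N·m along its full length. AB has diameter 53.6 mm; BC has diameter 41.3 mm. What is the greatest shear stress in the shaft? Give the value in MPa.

Under the same torque, τ_max = 16T/(πd³) is largest where d is smallest — segment BC (d = 41.3 mm).
τ_max = 16·221.0/(π·(0.0413)³) = 1.598×10^7 Pa.

16.0 MPa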